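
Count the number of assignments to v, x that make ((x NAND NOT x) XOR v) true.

Satisfying assignments: (0,0), (0,1)
Count: 2 out of 4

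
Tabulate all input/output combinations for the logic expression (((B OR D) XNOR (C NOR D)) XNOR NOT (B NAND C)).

D | C | B | Output
------------------
0 | 0 | 0 | 1
0 | 0 | 1 | 0
0 | 1 | 0 | 0
0 | 1 | 1 | 0
1 | 0 | 0 | 1
1 | 0 | 1 | 1
1 | 1 | 0 | 1
1 | 1 | 1 | 0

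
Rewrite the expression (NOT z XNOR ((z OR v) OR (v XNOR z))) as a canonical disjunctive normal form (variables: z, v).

(NOT z AND NOT v) OR (NOT z AND v)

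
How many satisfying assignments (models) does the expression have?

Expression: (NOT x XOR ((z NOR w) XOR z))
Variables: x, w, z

Satisfying assignments: (0,1,0), (1,0,0), (1,0,1), (1,1,1)
Count: 4 out of 8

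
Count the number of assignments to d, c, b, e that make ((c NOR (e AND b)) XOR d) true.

Satisfying assignments: (0,0,0,0), (0,0,0,1), (0,0,1,0), (1,0,1,1), (1,1,0,0), (1,1,0,1), (1,1,1,0), (1,1,1,1)
Count: 8 out of 16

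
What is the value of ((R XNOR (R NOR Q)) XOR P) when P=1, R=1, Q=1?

Substituting: ((1 XNOR (1 NOR 1)) XOR 1)
= 1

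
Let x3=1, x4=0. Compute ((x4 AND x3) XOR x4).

Substituting: ((0 AND 1) XOR 0)
= 0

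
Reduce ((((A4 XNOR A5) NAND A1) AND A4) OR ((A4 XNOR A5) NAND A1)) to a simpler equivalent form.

By absorption (E OR (E AND v) = E):
= ((A4 XNOR A5) NAND A1)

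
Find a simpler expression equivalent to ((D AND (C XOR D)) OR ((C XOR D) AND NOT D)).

By distribution ((E AND v) OR (E AND NOT v) = E):
= (C XOR D)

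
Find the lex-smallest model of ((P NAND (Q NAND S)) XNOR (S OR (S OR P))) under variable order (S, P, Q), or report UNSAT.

S=1, P=0, Q=0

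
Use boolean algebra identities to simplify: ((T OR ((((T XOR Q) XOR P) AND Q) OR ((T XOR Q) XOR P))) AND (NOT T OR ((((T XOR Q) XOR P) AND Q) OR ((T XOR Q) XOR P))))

By distribution ((E OR v) AND (E OR NOT v) = E) then absorption (E OR (E AND v) = E):
= ((T XOR Q) XOR P)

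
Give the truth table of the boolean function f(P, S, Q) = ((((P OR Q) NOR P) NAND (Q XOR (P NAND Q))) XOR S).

P | S | Q | Output
------------------
0 | 0 | 0 | 0
0 | 0 | 1 | 1
0 | 1 | 0 | 1
0 | 1 | 1 | 0
1 | 0 | 0 | 1
1 | 0 | 1 | 1
1 | 1 | 0 | 0
1 | 1 | 1 | 0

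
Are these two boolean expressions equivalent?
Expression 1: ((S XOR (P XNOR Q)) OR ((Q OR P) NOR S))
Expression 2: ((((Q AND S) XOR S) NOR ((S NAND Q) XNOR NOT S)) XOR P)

No. Counterexample: with S=0, Q=0, P=0, Expression 1 = 1 but Expression 2 = 0.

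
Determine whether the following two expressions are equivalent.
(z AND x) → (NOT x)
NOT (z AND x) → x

No, Inverse is not equivalent to original (counterexample: x=0, z=0)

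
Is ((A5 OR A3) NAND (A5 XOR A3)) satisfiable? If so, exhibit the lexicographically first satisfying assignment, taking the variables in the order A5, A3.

A5=0, A3=0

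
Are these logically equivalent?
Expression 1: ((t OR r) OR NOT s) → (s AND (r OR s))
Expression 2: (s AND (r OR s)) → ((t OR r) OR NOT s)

No, Converse is not equivalent to original (counterexample: s=0, r=0, t=0)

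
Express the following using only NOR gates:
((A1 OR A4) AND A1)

((((A1 NOR A4) NOR (A1 NOR A4)) NOR ((A1 NOR A4) NOR (A1 NOR A4))) NOR (A1 NOR A1))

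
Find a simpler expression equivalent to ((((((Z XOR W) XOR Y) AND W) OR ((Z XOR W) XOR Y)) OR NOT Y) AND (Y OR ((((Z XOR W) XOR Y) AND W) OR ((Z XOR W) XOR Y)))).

By distribution ((E OR v) AND (E OR NOT v) = E) then absorption (E OR (E AND v) = E):
= ((Z XOR W) XOR Y)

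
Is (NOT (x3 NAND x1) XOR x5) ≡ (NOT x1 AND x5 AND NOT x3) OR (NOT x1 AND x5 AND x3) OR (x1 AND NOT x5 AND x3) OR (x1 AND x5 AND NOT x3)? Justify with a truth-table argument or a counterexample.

Yes, they are equivalent — the two output columns agree on all 8 assignments:
x1 | x5 | x3 | Expression 1 | Expression 2
------------------------------------------
0 | 0 | 0 | 0 | 0
0 | 0 | 1 | 0 | 0
0 | 1 | 0 | 1 | 1
0 | 1 | 1 | 1 | 1
1 | 0 | 0 | 0 | 0
1 | 0 | 1 | 1 | 1
1 | 1 | 0 | 1 | 1
1 | 1 | 1 | 0 | 0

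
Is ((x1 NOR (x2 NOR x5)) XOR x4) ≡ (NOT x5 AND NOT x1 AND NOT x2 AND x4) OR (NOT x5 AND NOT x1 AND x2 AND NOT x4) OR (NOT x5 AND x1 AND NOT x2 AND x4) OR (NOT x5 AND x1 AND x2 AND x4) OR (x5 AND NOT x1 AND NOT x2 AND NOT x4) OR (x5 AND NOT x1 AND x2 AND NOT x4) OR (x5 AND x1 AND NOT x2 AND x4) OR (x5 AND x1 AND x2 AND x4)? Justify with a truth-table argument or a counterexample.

Yes, they are equivalent — the two output columns agree on all 16 assignments:
x5 | x1 | x2 | x4 | Expression 1 | Expression 2
-----------------------------------------------
0 | 0 | 0 | 0 | 0 | 0
0 | 0 | 0 | 1 | 1 | 1
0 | 0 | 1 | 0 | 1 | 1
0 | 0 | 1 | 1 | 0 | 0
0 | 1 | 0 | 0 | 0 | 0
0 | 1 | 0 | 1 | 1 | 1
0 | 1 | 1 | 0 | 0 | 0
0 | 1 | 1 | 1 | 1 | 1
1 | 0 | 0 | 0 | 1 | 1
1 | 0 | 0 | 1 | 0 | 0
1 | 0 | 1 | 0 | 1 | 1
1 | 0 | 1 | 1 | 0 | 0
1 | 1 | 0 | 0 | 0 | 0
1 | 1 | 0 | 1 | 1 | 1
1 | 1 | 1 | 0 | 0 | 0
1 | 1 | 1 | 1 | 1 | 1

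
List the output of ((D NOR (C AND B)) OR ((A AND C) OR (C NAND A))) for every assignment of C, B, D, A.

C | B | D | A | Output
----------------------
0 | 0 | 0 | 0 | 1
0 | 0 | 0 | 1 | 1
0 | 0 | 1 | 0 | 1
0 | 0 | 1 | 1 | 1
0 | 1 | 0 | 0 | 1
0 | 1 | 0 | 1 | 1
0 | 1 | 1 | 0 | 1
0 | 1 | 1 | 1 | 1
1 | 0 | 0 | 0 | 1
1 | 0 | 0 | 1 | 1
1 | 0 | 1 | 0 | 1
1 | 0 | 1 | 1 | 1
1 | 1 | 0 | 0 | 1
1 | 1 | 0 | 1 | 1
1 | 1 | 1 | 0 | 1
1 | 1 | 1 | 1 | 1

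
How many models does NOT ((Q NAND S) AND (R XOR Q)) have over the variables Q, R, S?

Satisfying assignments: (0,0,0), (0,0,1), (1,0,1), (1,1,0), (1,1,1)
Count: 5 out of 8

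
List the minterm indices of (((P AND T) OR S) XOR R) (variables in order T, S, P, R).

Σm(1, 3, 4, 6, 9, 10, 12, 14) = (NOT T AND NOT S AND NOT P AND R) OR (NOT T AND NOT S AND P AND R) OR (NOT T AND S AND NOT P AND NOT R) OR (NOT T AND S AND P AND NOT R) OR (T AND NOT S AND NOT P AND R) OR (T AND NOT S AND P AND NOT R) OR (T AND S AND NOT P AND NOT R) OR (T AND S AND P AND NOT R)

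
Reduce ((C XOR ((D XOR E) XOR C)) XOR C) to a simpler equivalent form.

By XOR self-cancellation ((E XOR v) XOR v = E):
= ((D XOR E) XOR C)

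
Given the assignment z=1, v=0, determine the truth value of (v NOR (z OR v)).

Substituting: (0 NOR (1 OR 0))
= 0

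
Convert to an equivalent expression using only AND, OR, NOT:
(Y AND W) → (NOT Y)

NOT (Y AND W) OR (NOT Y)
(Implication elimination: A → B = NOT A OR B)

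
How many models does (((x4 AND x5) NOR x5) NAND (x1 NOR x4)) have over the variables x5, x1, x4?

Satisfying assignments: (0,0,1), (0,1,0), (0,1,1), (1,0,0), (1,0,1), (1,1,0), (1,1,1)
Count: 7 out of 8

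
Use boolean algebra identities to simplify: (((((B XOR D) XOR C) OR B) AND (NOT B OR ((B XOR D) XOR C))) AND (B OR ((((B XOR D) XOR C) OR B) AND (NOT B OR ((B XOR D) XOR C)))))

By absorption (E AND (E OR v) = E) then distribution ((E OR v) AND (E OR NOT v) = E):
= ((B XOR D) XOR C)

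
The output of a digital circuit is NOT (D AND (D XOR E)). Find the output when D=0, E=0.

Substituting: NOT (0 AND (0 XOR 0))
= 1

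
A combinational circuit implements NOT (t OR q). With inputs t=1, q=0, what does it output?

Substituting: NOT (1 OR 0)
= 0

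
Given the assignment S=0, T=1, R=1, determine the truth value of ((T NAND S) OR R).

Substituting: ((1 NAND 0) OR 1)
= 1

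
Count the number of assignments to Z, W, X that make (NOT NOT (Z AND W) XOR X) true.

Satisfying assignments: (0,0,1), (0,1,1), (1,0,1), (1,1,0)
Count: 4 out of 8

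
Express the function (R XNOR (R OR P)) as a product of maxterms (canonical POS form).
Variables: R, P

ΠM(1) = (R OR NOT P)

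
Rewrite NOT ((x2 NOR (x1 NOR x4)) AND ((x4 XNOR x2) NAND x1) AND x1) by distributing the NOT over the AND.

NOT (x2 NOR (x1 NOR x4)) OR NOT ((x4 XNOR x2) NAND x1) OR NOT x1
De Morgan's: NOT(AND of terms) = OR of negations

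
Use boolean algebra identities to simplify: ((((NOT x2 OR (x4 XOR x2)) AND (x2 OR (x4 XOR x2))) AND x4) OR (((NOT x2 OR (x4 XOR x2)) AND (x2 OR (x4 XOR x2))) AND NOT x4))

By distribution ((E AND v) OR (E AND NOT v) = E) then distribution ((E OR v) AND (E OR NOT v) = E):
= (x4 XOR x2)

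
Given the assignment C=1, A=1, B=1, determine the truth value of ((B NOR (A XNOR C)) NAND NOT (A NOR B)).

Substituting: ((1 NOR (1 XNOR 1)) NAND NOT (1 NOR 1))
= 1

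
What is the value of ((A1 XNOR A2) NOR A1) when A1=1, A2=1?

Substituting: ((1 XNOR 1) NOR 1)
= 0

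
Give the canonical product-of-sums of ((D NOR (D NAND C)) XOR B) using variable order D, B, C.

ΠM(0, 1, 4, 5) = (D OR B OR C) AND (D OR B OR NOT C) AND (NOT D OR B OR C) AND (NOT D OR B OR NOT C)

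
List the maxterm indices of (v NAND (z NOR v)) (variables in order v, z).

ΠM() = TRUE (no maxterms)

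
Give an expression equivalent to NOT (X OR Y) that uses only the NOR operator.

(((X NOR Y) NOR (X NOR Y)) NOR ((X NOR Y) NOR (X NOR Y)))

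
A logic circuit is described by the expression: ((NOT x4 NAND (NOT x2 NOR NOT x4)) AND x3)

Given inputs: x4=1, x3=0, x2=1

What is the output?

Substituting: ((NOT 1 NAND (NOT 1 NOR NOT 1)) AND 0)
= 0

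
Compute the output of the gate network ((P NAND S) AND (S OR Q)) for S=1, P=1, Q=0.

Substituting: ((1 NAND 1) AND (1 OR 0))
= 0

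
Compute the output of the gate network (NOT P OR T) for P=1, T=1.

Substituting: (NOT 1 OR 1)
= 1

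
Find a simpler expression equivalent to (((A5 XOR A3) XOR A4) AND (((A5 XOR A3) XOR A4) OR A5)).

By absorption (E AND (E OR v) = E):
= ((A5 XOR A3) XOR A4)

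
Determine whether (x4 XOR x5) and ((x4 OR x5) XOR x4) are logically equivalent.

No. Counterexample: with x4=1, x5=0, Expression 1 = 1 but Expression 2 = 0.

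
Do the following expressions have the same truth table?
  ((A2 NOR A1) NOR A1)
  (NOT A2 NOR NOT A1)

No. Counterexample: with A2=1, A1=0, Expression 1 = 1 but Expression 2 = 0.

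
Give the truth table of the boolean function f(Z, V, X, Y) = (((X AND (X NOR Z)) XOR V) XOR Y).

Z | V | X | Y | Output
----------------------
0 | 0 | 0 | 0 | 0
0 | 0 | 0 | 1 | 1
0 | 0 | 1 | 0 | 0
0 | 0 | 1 | 1 | 1
0 | 1 | 0 | 0 | 1
0 | 1 | 0 | 1 | 0
0 | 1 | 1 | 0 | 1
0 | 1 | 1 | 1 | 0
1 | 0 | 0 | 0 | 0
1 | 0 | 0 | 1 | 1
1 | 0 | 1 | 0 | 0
1 | 0 | 1 | 1 | 1
1 | 1 | 0 | 0 | 1
1 | 1 | 0 | 1 | 0
1 | 1 | 1 | 0 | 1
1 | 1 | 1 | 1 | 0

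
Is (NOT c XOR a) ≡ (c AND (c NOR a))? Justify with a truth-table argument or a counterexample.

No. Counterexample: with a=0, c=0, Expression 1 = 1 but Expression 2 = 0.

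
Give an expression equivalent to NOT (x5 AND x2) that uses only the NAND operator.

(((x5 NAND x2) NAND (x5 NAND x2)) NAND ((x5 NAND x2) NAND (x5 NAND x2)))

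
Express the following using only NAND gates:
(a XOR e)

((a NAND (a NAND e)) NAND (e NAND (a NAND e)))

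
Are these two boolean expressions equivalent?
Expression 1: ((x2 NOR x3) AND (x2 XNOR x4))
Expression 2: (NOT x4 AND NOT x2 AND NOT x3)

Yes, they are equivalent — the two output columns agree on all 8 assignments:
x4 | x2 | x3 | Expression 1 | Expression 2
------------------------------------------
0 | 0 | 0 | 1 | 1
0 | 0 | 1 | 0 | 0
0 | 1 | 0 | 0 | 0
0 | 1 | 1 | 0 | 0
1 | 0 | 0 | 0 | 0
1 | 0 | 1 | 0 | 0
1 | 1 | 0 | 0 | 0
1 | 1 | 1 | 0 | 0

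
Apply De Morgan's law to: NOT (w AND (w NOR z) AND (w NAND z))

NOT w OR NOT (w NOR z) OR NOT (w NAND z)
De Morgan's: NOT(AND of terms) = OR of negations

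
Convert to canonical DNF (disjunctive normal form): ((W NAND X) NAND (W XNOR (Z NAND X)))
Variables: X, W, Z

(NOT X AND NOT W AND NOT Z) OR (NOT X AND NOT W AND Z) OR (X AND NOT W AND NOT Z) OR (X AND W AND NOT Z) OR (X AND W AND Z)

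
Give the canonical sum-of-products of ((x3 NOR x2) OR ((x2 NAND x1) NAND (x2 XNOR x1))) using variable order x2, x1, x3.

Σm(0, 2, 3, 4, 5, 6, 7) = (NOT x2 AND NOT x1 AND NOT x3) OR (NOT x2 AND x1 AND NOT x3) OR (NOT x2 AND x1 AND x3) OR (x2 AND NOT x1 AND NOT x3) OR (x2 AND NOT x1 AND x3) OR (x2 AND x1 AND NOT x3) OR (x2 AND x1 AND x3)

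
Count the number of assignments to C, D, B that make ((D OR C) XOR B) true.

Satisfying assignments: (0,0,1), (0,1,0), (1,0,0), (1,1,0)
Count: 4 out of 8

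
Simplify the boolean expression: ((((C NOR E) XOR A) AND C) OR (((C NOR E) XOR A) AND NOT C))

By distribution ((E AND v) OR (E AND NOT v) = E):
= ((C NOR E) XOR A)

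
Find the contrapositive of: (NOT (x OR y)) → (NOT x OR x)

Contrapositive: NOT (NOT x OR x) → (x OR y)
Note: A statement and its contrapositive are logically equivalent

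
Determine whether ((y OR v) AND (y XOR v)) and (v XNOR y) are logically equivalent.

No. Counterexample: with y=0, v=0, Expression 1 = 0 but Expression 2 = 1.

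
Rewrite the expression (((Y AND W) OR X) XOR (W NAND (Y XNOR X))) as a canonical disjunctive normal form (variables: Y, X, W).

(NOT Y AND NOT X AND NOT W) OR (Y AND NOT X AND NOT W) OR (Y AND X AND W)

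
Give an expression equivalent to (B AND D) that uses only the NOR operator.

((B NOR B) NOR (D NOR D))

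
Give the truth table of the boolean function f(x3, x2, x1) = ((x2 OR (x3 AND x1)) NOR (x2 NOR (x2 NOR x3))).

x3 | x2 | x1 | Output
---------------------
0 | 0 | 0 | 1
0 | 0 | 1 | 1
0 | 1 | 0 | 0
0 | 1 | 1 | 0
1 | 0 | 0 | 0
1 | 0 | 1 | 0
1 | 1 | 0 | 0
1 | 1 | 1 | 0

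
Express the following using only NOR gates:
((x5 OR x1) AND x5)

((((x5 NOR x1) NOR (x5 NOR x1)) NOR ((x5 NOR x1) NOR (x5 NOR x1))) NOR (x5 NOR x5))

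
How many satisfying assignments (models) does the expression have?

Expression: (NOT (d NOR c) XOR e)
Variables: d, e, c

Satisfying assignments: (0,0,1), (0,1,0), (1,0,0), (1,0,1)
Count: 4 out of 8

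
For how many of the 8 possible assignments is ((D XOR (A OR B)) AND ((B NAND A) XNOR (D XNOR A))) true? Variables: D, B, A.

Satisfying assignments: (0,1,0), (0,1,1)
Count: 2 out of 8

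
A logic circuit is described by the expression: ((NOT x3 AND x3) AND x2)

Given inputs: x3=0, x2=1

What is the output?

Substituting: ((NOT 0 AND 0) AND 1)
= 0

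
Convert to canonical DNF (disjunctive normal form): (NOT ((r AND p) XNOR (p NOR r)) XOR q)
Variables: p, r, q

(NOT p AND NOT r AND NOT q) OR (NOT p AND r AND q) OR (p AND NOT r AND q) OR (p AND r AND NOT q)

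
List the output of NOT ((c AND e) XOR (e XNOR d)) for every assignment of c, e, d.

c | e | d | Output
------------------
0 | 0 | 0 | 0
0 | 0 | 1 | 1
0 | 1 | 0 | 1
0 | 1 | 1 | 0
1 | 0 | 0 | 0
1 | 0 | 1 | 1
1 | 1 | 0 | 0
1 | 1 | 1 | 1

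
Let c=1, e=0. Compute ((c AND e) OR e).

Substituting: ((1 AND 0) OR 0)
= 0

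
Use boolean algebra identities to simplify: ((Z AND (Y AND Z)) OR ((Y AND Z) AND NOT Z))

By distribution ((E AND v) OR (E AND NOT v) = E):
= (Y AND Z)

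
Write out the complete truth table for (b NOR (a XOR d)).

b | d | a | Output
------------------
0 | 0 | 0 | 1
0 | 0 | 1 | 0
0 | 1 | 0 | 0
0 | 1 | 1 | 1
1 | 0 | 0 | 0
1 | 0 | 1 | 0
1 | 1 | 0 | 0
1 | 1 | 1 | 0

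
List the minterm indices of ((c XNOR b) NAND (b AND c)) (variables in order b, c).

Σm(0, 1, 2) = (NOT b AND NOT c) OR (NOT b AND c) OR (b AND NOT c)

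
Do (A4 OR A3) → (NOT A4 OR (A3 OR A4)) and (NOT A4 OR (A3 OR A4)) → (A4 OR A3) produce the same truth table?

No, Converse is not equivalent to original (counterexample: A4=0, A3=0)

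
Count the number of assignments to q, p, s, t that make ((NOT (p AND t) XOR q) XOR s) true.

Satisfying assignments: (0,0,0,0), (0,0,0,1), (0,1,0,0), (0,1,1,1), (1,0,1,0), (1,0,1,1), (1,1,0,1), (1,1,1,0)
Count: 8 out of 16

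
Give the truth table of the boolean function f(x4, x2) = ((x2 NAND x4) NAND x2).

x4 | x2 | Output
----------------
0 | 0 | 1
0 | 1 | 0
1 | 0 | 1
1 | 1 | 1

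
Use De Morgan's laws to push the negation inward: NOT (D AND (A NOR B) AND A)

NOT D OR NOT (A NOR B) OR NOT A
De Morgan's: NOT(AND of terms) = OR of negations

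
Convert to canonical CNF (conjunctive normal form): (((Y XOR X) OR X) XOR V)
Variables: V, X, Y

(V OR X OR Y) AND (NOT V OR X OR NOT Y) AND (NOT V OR NOT X OR Y) AND (NOT V OR NOT X OR NOT Y)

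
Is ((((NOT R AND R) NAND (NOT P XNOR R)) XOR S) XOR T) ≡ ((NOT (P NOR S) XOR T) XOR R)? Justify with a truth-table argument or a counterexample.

No. Counterexample: with S=0, T=0, R=0, P=0, Expression 1 = 1 but Expression 2 = 0.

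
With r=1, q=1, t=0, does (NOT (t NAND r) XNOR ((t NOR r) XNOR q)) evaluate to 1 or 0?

Substituting: (NOT (0 NAND 1) XNOR ((0 NOR 1) XNOR 1))
= 1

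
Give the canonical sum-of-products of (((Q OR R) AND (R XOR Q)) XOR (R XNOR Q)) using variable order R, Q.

Σm(0, 1, 2, 3) = (NOT R AND NOT Q) OR (NOT R AND Q) OR (R AND NOT Q) OR (R AND Q)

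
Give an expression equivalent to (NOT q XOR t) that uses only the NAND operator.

(((q NAND q) NAND ((q NAND q) NAND t)) NAND (t NAND ((q NAND q) NAND t)))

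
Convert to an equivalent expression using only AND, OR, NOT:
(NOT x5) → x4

x5 OR x4
(Implication elimination: A → B = NOT A OR B)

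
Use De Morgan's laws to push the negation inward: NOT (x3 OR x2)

NOT x3 AND NOT x2
De Morgan's: NOT(OR of terms) = AND of negations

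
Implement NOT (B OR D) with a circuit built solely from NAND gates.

(((B NAND B) NAND (D NAND D)) NAND ((B NAND B) NAND (D NAND D)))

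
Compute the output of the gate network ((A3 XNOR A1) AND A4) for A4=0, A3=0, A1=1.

Substituting: ((0 XNOR 1) AND 0)
= 0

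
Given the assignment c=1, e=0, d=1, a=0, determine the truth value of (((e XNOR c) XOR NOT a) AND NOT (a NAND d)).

Substituting: (((0 XNOR 1) XOR NOT 0) AND NOT (0 NAND 1))
= 0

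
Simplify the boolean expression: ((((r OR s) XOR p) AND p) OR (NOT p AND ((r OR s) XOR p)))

By distribution ((E AND v) OR (E AND NOT v) = E):
= ((r OR s) XOR p)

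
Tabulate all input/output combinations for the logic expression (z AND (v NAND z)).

v | z | Output
--------------
0 | 0 | 0
0 | 1 | 1
1 | 0 | 0
1 | 1 | 0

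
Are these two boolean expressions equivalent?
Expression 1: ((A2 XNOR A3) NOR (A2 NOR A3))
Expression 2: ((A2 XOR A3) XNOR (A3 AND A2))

No. Counterexample: with A2=0, A3=0, Expression 1 = 0 but Expression 2 = 1.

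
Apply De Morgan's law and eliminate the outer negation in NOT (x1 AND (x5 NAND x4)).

NOT x1 OR NOT (x5 NAND x4)
De Morgan's: NOT(AND of terms) = OR of negations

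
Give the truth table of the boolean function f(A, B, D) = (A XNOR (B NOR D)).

A | B | D | Output
------------------
0 | 0 | 0 | 0
0 | 0 | 1 | 1
0 | 1 | 0 | 1
0 | 1 | 1 | 1
1 | 0 | 0 | 1
1 | 0 | 1 | 0
1 | 1 | 0 | 0
1 | 1 | 1 | 0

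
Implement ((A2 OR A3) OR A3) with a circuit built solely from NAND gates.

((((A2 NAND A2) NAND (A3 NAND A3)) NAND ((A2 NAND A2) NAND (A3 NAND A3))) NAND (A3 NAND A3))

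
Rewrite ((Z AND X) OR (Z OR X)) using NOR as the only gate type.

((((Z NOR Z) NOR (X NOR X)) NOR ((Z NOR X) NOR (Z NOR X))) NOR (((Z NOR Z) NOR (X NOR X)) NOR ((Z NOR X) NOR (Z NOR X))))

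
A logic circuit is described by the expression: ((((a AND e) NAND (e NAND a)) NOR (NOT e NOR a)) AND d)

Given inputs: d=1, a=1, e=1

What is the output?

Substituting: ((((1 AND 1) NAND (1 NAND 1)) NOR (NOT 1 NOR 1)) AND 1)
= 0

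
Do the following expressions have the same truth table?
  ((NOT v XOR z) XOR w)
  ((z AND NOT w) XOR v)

No. Counterexample: with v=0, z=0, w=0, Expression 1 = 1 but Expression 2 = 0.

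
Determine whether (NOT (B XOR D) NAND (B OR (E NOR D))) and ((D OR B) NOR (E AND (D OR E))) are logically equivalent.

No. Counterexample: with D=0, E=0, B=0, Expression 1 = 0 but Expression 2 = 1.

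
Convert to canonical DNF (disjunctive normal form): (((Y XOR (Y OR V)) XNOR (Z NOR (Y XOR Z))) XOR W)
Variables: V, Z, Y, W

(NOT V AND NOT Z AND NOT Y AND W) OR (NOT V AND NOT Z AND Y AND NOT W) OR (NOT V AND Z AND NOT Y AND NOT W) OR (NOT V AND Z AND Y AND NOT W) OR (V AND NOT Z AND NOT Y AND NOT W) OR (V AND NOT Z AND Y AND NOT W) OR (V AND Z AND NOT Y AND W) OR (V AND Z AND Y AND NOT W)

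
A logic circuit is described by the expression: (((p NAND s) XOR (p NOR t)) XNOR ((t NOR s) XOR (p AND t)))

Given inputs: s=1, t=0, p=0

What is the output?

Substituting: (((0 NAND 1) XOR (0 NOR 0)) XNOR ((0 NOR 1) XOR (0 AND 0)))
= 1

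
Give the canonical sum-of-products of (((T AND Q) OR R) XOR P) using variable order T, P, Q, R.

Σm(1, 3, 4, 6, 9, 10, 11, 12) = (NOT T AND NOT P AND NOT Q AND R) OR (NOT T AND NOT P AND Q AND R) OR (NOT T AND P AND NOT Q AND NOT R) OR (NOT T AND P AND Q AND NOT R) OR (T AND NOT P AND NOT Q AND R) OR (T AND NOT P AND Q AND NOT R) OR (T AND NOT P AND Q AND R) OR (T AND P AND NOT Q AND NOT R)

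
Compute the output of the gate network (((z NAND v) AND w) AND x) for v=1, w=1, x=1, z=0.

Substituting: (((0 NAND 1) AND 1) AND 1)
= 1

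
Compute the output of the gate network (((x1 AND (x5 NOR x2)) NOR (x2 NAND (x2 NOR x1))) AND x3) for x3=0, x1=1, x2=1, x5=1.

Substituting: (((1 AND (1 NOR 1)) NOR (1 NAND (1 NOR 1))) AND 0)
= 0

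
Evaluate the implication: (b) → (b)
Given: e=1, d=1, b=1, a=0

Antecedent (b) = 1; consequent (b) = 1.
1 → 1 = 1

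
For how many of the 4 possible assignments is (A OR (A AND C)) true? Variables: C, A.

Satisfying assignments: (0,1), (1,1)
Count: 2 out of 4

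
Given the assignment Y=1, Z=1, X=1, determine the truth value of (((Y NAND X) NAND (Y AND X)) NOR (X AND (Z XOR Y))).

Substituting: (((1 NAND 1) NAND (1 AND 1)) NOR (1 AND (1 XOR 1)))
= 0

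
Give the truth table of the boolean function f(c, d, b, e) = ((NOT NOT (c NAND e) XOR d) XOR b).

c | d | b | e | Output
----------------------
0 | 0 | 0 | 0 | 1
0 | 0 | 0 | 1 | 1
0 | 0 | 1 | 0 | 0
0 | 0 | 1 | 1 | 0
0 | 1 | 0 | 0 | 0
0 | 1 | 0 | 1 | 0
0 | 1 | 1 | 0 | 1
0 | 1 | 1 | 1 | 1
1 | 0 | 0 | 0 | 1
1 | 0 | 0 | 1 | 0
1 | 0 | 1 | 0 | 0
1 | 0 | 1 | 1 | 1
1 | 1 | 0 | 0 | 0
1 | 1 | 0 | 1 | 1
1 | 1 | 1 | 0 | 1
1 | 1 | 1 | 1 | 0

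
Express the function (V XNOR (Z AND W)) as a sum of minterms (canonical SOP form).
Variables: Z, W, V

Σm(0, 2, 4, 7) = (NOT Z AND NOT W AND NOT V) OR (NOT Z AND W AND NOT V) OR (Z AND NOT W AND NOT V) OR (Z AND W AND V)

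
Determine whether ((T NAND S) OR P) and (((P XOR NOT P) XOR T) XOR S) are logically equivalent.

No. Counterexample: with P=0, T=0, S=1, Expression 1 = 1 but Expression 2 = 0.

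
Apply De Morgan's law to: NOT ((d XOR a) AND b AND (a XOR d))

NOT (d XOR a) OR NOT b OR NOT (a XOR d)
De Morgan's: NOT(AND of terms) = OR of negations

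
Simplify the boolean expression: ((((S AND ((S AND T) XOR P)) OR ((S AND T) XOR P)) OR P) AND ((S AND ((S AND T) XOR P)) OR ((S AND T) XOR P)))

By absorption (E AND (E OR v) = E) then absorption (E OR (E AND v) = E):
= ((S AND T) XOR P)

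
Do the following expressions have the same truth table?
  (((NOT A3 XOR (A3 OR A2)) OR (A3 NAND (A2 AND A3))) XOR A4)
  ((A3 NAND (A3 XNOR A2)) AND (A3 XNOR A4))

No. Counterexample: with A3=1, A2=0, A4=0, Expression 1 = 1 but Expression 2 = 0.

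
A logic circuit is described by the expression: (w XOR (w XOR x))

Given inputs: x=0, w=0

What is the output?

Substituting: (0 XOR (0 XOR 0))
= 0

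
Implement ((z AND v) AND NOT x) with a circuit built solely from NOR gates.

((((z NOR z) NOR (v NOR v)) NOR ((z NOR z) NOR (v NOR v))) NOR ((x NOR x) NOR (x NOR x)))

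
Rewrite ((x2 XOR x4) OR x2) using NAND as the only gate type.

((((x2 NAND (x2 NAND x4)) NAND (x4 NAND (x2 NAND x4))) NAND ((x2 NAND (x2 NAND x4)) NAND (x4 NAND (x2 NAND x4)))) NAND (x2 NAND x2))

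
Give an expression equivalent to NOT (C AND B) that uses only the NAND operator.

(((C NAND B) NAND (C NAND B)) NAND ((C NAND B) NAND (C NAND B)))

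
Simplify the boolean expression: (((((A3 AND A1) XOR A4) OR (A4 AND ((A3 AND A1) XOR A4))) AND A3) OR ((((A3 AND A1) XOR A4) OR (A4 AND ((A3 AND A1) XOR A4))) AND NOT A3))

By distribution ((E AND v) OR (E AND NOT v) = E) then absorption (E OR (E AND v) = E):
= ((A3 AND A1) XOR A4)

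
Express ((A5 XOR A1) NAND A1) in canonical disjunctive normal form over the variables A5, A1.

(NOT A5 AND NOT A1) OR (A5 AND NOT A1) OR (A5 AND A1)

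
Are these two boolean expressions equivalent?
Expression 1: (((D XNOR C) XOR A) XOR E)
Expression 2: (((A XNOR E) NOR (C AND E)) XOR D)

No. Counterexample: with A=0, D=0, C=0, E=0, Expression 1 = 1 but Expression 2 = 0.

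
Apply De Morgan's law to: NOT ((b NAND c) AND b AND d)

NOT (b NAND c) OR NOT b OR NOT d
De Morgan's: NOT(AND of terms) = OR of negations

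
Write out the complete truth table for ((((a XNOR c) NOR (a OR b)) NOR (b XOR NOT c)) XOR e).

e | a | c | b | Output
----------------------
0 | 0 | 0 | 0 | 0
0 | 0 | 0 | 1 | 1
0 | 0 | 1 | 0 | 0
0 | 0 | 1 | 1 | 0
0 | 1 | 0 | 0 | 0
0 | 1 | 0 | 1 | 1
0 | 1 | 1 | 0 | 1
0 | 1 | 1 | 1 | 0
1 | 0 | 0 | 0 | 1
1 | 0 | 0 | 1 | 0
1 | 0 | 1 | 0 | 1
1 | 0 | 1 | 1 | 1
1 | 1 | 0 | 0 | 1
1 | 1 | 0 | 1 | 0
1 | 1 | 1 | 0 | 0
1 | 1 | 1 | 1 | 1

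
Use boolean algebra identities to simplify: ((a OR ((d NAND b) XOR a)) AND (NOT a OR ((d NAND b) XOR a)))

By distribution ((E OR v) AND (E OR NOT v) = E):
= ((d NAND b) XOR a)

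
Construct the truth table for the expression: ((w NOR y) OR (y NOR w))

w | y | Output
--------------
0 | 0 | 1
0 | 1 | 0
1 | 0 | 0
1 | 1 | 0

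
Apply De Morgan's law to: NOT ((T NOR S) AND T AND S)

NOT (T NOR S) OR NOT T OR NOT S
De Morgan's: NOT(AND of terms) = OR of negations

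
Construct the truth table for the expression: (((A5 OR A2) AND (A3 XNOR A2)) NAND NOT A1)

A3 | A5 | A2 | A1 | Output
--------------------------
0 | 0 | 0 | 0 | 1
0 | 0 | 0 | 1 | 1
0 | 0 | 1 | 0 | 1
0 | 0 | 1 | 1 | 1
0 | 1 | 0 | 0 | 0
0 | 1 | 0 | 1 | 1
0 | 1 | 1 | 0 | 1
0 | 1 | 1 | 1 | 1
1 | 0 | 0 | 0 | 1
1 | 0 | 0 | 1 | 1
1 | 0 | 1 | 0 | 0
1 | 0 | 1 | 1 | 1
1 | 1 | 0 | 0 | 1
1 | 1 | 0 | 1 | 1
1 | 1 | 1 | 0 | 0
1 | 1 | 1 | 1 | 1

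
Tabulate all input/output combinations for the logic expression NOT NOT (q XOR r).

q | r | Output
--------------
0 | 0 | 0
0 | 1 | 1
1 | 0 | 1
1 | 1 | 0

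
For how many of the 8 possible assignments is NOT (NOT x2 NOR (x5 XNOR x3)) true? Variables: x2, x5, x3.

Satisfying assignments: (0,0,0), (0,0,1), (0,1,0), (0,1,1), (1,0,0), (1,1,1)
Count: 6 out of 8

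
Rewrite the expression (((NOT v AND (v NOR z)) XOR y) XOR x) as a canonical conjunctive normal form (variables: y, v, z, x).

(y OR v OR z OR NOT x) AND (y OR v OR NOT z OR x) AND (y OR NOT v OR z OR x) AND (y OR NOT v OR NOT z OR x) AND (NOT y OR v OR z OR x) AND (NOT y OR v OR NOT z OR NOT x) AND (NOT y OR NOT v OR z OR NOT x) AND (NOT y OR NOT v OR NOT z OR NOT x)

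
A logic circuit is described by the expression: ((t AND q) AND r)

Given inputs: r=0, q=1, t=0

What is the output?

Substituting: ((0 AND 1) AND 0)
= 0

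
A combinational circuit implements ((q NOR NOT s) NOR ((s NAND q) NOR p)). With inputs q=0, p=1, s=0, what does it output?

Substituting: ((0 NOR NOT 0) NOR ((0 NAND 0) NOR 1))
= 1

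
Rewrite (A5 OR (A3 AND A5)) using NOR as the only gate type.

((A5 NOR ((A3 NOR A3) NOR (A5 NOR A5))) NOR (A5 NOR ((A3 NOR A3) NOR (A5 NOR A5))))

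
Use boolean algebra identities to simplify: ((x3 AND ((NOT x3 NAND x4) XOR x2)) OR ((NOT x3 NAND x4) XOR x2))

By absorption (E OR (E AND v) = E):
= ((NOT x3 NAND x4) XOR x2)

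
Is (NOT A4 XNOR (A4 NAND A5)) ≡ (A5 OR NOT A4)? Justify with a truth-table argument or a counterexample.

Yes, they are equivalent — the two output columns agree on all 4 assignments:
A5 | A4 | Expression 1 | Expression 2
-------------------------------------
0 | 0 | 1 | 1
0 | 1 | 0 | 0
1 | 0 | 1 | 1
1 | 1 | 1 | 1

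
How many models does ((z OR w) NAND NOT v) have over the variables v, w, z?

Satisfying assignments: (0,0,0), (1,0,0), (1,0,1), (1,1,0), (1,1,1)
Count: 5 out of 8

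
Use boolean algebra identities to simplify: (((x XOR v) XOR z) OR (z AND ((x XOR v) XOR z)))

By absorption (E OR (E AND v) = E):
= ((x XOR v) XOR z)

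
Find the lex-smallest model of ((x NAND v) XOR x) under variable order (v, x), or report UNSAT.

v=0, x=0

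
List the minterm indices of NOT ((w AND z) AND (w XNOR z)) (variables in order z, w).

Σm(0, 1, 2) = (NOT z AND NOT w) OR (NOT z AND w) OR (z AND NOT w)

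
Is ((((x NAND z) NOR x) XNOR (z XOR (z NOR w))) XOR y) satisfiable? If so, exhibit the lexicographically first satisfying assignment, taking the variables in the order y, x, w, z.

y=0, x=0, w=1, z=0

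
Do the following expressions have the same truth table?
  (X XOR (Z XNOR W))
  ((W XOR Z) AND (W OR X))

No. Counterexample: with W=0, Z=0, X=0, Expression 1 = 1 but Expression 2 = 0.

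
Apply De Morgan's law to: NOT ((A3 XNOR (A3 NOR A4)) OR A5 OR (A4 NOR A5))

NOT (A3 XNOR (A3 NOR A4)) AND NOT A5 AND NOT (A4 NOR A5)
De Morgan's: NOT(OR of terms) = AND of negations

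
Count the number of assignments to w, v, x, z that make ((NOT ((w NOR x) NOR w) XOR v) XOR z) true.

Satisfying assignments: (0,0,0,0), (0,0,1,1), (0,1,0,1), (0,1,1,0), (1,0,0,0), (1,0,1,0), (1,1,0,1), (1,1,1,1)
Count: 8 out of 16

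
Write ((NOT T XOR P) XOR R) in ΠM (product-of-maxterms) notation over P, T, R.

ΠM(1, 2, 4, 7) = (P OR T OR NOT R) AND (P OR NOT T OR R) AND (NOT P OR T OR R) AND (NOT P OR NOT T OR NOT R)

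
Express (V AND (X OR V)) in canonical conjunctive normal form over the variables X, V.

(X OR V) AND (NOT X OR V)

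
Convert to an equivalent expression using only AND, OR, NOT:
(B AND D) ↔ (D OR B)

((B AND D) AND (D OR B)) OR (NOT (B AND D) AND NOT (D OR B))
(Biconditional = both true or both false)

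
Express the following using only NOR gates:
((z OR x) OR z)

((((z NOR x) NOR (z NOR x)) NOR z) NOR (((z NOR x) NOR (z NOR x)) NOR z))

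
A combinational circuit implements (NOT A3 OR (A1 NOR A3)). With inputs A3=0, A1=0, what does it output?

Substituting: (NOT 0 OR (0 NOR 0))
= 1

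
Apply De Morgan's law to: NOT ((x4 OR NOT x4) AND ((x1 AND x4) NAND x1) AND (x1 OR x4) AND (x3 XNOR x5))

NOT (x4 OR NOT x4) OR NOT ((x1 AND x4) NAND x1) OR NOT (x1 OR x4) OR NOT (x3 XNOR x5)
De Morgan's: NOT(AND of terms) = OR of negations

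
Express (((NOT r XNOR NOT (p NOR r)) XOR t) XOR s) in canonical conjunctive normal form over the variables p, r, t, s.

(p OR r OR t OR s) AND (p OR r OR NOT t OR NOT s) AND (p OR NOT r OR t OR s) AND (p OR NOT r OR NOT t OR NOT s) AND (NOT p OR r OR t OR NOT s) AND (NOT p OR r OR NOT t OR s) AND (NOT p OR NOT r OR t OR s) AND (NOT p OR NOT r OR NOT t OR NOT s)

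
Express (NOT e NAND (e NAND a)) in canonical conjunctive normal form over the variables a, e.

(a OR e) AND (NOT a OR e)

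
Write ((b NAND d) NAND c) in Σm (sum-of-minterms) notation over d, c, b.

Σm(0, 1, 4, 5, 7) = (NOT d AND NOT c AND NOT b) OR (NOT d AND NOT c AND b) OR (d AND NOT c AND NOT b) OR (d AND NOT c AND b) OR (d AND c AND b)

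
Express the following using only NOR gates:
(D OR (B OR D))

((D NOR ((B NOR D) NOR (B NOR D))) NOR (D NOR ((B NOR D) NOR (B NOR D))))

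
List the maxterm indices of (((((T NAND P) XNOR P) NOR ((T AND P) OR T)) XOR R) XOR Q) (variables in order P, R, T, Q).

ΠM(1, 2, 4, 7, 8, 10, 13, 15) = (P OR R OR T OR NOT Q) AND (P OR R OR NOT T OR Q) AND (P OR NOT R OR T OR Q) AND (P OR NOT R OR NOT T OR NOT Q) AND (NOT P OR R OR T OR Q) AND (NOT P OR R OR NOT T OR Q) AND (NOT P OR NOT R OR T OR NOT Q) AND (NOT P OR NOT R OR NOT T OR NOT Q)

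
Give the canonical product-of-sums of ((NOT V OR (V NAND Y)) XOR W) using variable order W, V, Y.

ΠM(3, 4, 5, 6) = (W OR NOT V OR NOT Y) AND (NOT W OR V OR Y) AND (NOT W OR V OR NOT Y) AND (NOT W OR NOT V OR Y)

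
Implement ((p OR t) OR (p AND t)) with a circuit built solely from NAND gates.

((((p NAND p) NAND (t NAND t)) NAND ((p NAND p) NAND (t NAND t))) NAND (((p NAND t) NAND (p NAND t)) NAND ((p NAND t) NAND (p NAND t))))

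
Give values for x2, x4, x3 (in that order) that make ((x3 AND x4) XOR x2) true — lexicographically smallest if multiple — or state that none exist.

x2=0, x4=1, x3=1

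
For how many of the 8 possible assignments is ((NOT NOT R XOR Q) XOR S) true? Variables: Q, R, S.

Satisfying assignments: (0,0,1), (0,1,0), (1,0,0), (1,1,1)
Count: 4 out of 8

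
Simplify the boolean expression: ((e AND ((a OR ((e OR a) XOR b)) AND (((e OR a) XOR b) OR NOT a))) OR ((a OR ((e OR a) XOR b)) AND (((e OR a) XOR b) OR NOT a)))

By absorption (E OR (E AND v) = E) then distribution ((E OR v) AND (E OR NOT v) = E):
= ((e OR a) XOR b)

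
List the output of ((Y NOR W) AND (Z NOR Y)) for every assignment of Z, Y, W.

Z | Y | W | Output
------------------
0 | 0 | 0 | 1
0 | 0 | 1 | 0
0 | 1 | 0 | 0
0 | 1 | 1 | 0
1 | 0 | 0 | 0
1 | 0 | 1 | 0
1 | 1 | 0 | 0
1 | 1 | 1 | 0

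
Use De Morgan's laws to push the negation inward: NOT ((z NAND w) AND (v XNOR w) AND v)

NOT (z NAND w) OR NOT (v XNOR w) OR NOT v
De Morgan's: NOT(AND of terms) = OR of negations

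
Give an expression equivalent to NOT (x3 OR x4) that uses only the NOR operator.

(((x3 NOR x4) NOR (x3 NOR x4)) NOR ((x3 NOR x4) NOR (x3 NOR x4)))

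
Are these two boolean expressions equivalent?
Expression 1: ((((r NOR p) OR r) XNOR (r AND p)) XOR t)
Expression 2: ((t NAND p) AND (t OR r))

No. Counterexample: with r=0, t=0, p=1, Expression 1 = 1 but Expression 2 = 0.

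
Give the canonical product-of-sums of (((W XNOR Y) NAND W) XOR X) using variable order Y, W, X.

ΠM(1, 3, 5, 6) = (Y OR W OR NOT X) AND (Y OR NOT W OR NOT X) AND (NOT Y OR W OR NOT X) AND (NOT Y OR NOT W OR X)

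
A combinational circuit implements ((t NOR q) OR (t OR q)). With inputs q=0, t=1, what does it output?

Substituting: ((1 NOR 0) OR (1 OR 0))
= 1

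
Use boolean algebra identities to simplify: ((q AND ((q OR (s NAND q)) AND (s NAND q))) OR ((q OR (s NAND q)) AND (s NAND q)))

By absorption (E OR (E AND v) = E) then absorption (E AND (E OR v) = E):
= (s NAND q)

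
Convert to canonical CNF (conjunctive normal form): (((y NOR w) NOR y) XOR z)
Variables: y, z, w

(y OR z OR w) AND (y OR NOT z OR NOT w) AND (NOT y OR z OR w) AND (NOT y OR z OR NOT w)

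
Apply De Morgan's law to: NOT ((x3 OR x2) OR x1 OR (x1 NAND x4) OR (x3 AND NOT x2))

NOT (x3 OR x2) AND NOT x1 AND NOT (x1 NAND x4) AND NOT (x3 AND NOT x2)
De Morgan's: NOT(OR of terms) = AND of negations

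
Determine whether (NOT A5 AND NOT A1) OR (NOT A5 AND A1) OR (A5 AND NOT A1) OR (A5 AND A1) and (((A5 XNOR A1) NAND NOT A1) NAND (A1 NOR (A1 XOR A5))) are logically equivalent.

Yes, they are equivalent — the two output columns agree on all 4 assignments:
A5 | A1 | Expression 1 | Expression 2
-------------------------------------
0 | 0 | 1 | 1
0 | 1 | 1 | 1
1 | 0 | 1 | 1
1 | 1 | 1 | 1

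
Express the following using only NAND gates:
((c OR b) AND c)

((((c NAND c) NAND (b NAND b)) NAND c) NAND (((c NAND c) NAND (b NAND b)) NAND c))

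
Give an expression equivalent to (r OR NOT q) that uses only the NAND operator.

((r NAND r) NAND ((q NAND q) NAND (q NAND q)))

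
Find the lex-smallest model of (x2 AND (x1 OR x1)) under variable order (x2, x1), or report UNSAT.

x2=1, x1=1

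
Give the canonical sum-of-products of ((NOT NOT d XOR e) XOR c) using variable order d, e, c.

Σm(1, 2, 4, 7) = (NOT d AND NOT e AND c) OR (NOT d AND e AND NOT c) OR (d AND NOT e AND NOT c) OR (d AND e AND c)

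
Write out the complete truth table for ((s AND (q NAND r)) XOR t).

s | t | q | r | Output
----------------------
0 | 0 | 0 | 0 | 0
0 | 0 | 0 | 1 | 0
0 | 0 | 1 | 0 | 0
0 | 0 | 1 | 1 | 0
0 | 1 | 0 | 0 | 1
0 | 1 | 0 | 1 | 1
0 | 1 | 1 | 0 | 1
0 | 1 | 1 | 1 | 1
1 | 0 | 0 | 0 | 1
1 | 0 | 0 | 1 | 1
1 | 0 | 1 | 0 | 1
1 | 0 | 1 | 1 | 0
1 | 1 | 0 | 0 | 0
1 | 1 | 0 | 1 | 0
1 | 1 | 1 | 0 | 0
1 | 1 | 1 | 1 | 1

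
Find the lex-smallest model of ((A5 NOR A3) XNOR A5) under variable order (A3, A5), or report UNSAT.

A3=1, A5=0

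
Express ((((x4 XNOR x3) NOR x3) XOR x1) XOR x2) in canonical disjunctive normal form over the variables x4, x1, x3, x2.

(NOT x4 AND NOT x1 AND NOT x3 AND x2) OR (NOT x4 AND NOT x1 AND x3 AND x2) OR (NOT x4 AND x1 AND NOT x3 AND NOT x2) OR (NOT x4 AND x1 AND x3 AND NOT x2) OR (x4 AND NOT x1 AND NOT x3 AND NOT x2) OR (x4 AND NOT x1 AND x3 AND x2) OR (x4 AND x1 AND NOT x3 AND x2) OR (x4 AND x1 AND x3 AND NOT x2)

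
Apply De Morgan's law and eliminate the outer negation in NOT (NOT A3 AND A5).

A3 OR NOT A5
De Morgan's: NOT(AND of terms) = OR of negations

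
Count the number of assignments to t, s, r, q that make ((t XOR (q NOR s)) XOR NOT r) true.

Satisfying assignments: (0,0,0,1), (0,0,1,0), (0,1,0,0), (0,1,0,1), (1,0,0,0), (1,0,1,1), (1,1,1,0), (1,1,1,1)
Count: 8 out of 16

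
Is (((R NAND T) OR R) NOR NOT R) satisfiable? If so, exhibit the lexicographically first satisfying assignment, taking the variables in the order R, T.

UNSATISFIABLE - no assignment makes this expression true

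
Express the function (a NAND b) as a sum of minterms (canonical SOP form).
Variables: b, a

Σm(0, 1, 2) = (NOT b AND NOT a) OR (NOT b AND a) OR (b AND NOT a)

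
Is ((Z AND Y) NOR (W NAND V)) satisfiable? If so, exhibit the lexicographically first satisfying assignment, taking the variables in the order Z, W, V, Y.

Z=0, W=1, V=1, Y=0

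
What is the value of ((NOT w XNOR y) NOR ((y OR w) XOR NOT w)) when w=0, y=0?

Substituting: ((NOT 0 XNOR 0) NOR ((0 OR 0) XOR NOT 0))
= 0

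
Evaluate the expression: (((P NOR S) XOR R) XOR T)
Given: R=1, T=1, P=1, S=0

Substituting: (((1 NOR 0) XOR 1) XOR 1)
= 0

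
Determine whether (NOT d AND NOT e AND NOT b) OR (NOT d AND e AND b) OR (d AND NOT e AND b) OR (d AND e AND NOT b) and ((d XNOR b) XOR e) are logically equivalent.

Yes, they are equivalent — the two output columns agree on all 8 assignments:
d | e | b | Expression 1 | Expression 2
---------------------------------------
0 | 0 | 0 | 1 | 1
0 | 0 | 1 | 0 | 0
0 | 1 | 0 | 0 | 0
0 | 1 | 1 | 1 | 1
1 | 0 | 0 | 0 | 0
1 | 0 | 1 | 1 | 1
1 | 1 | 0 | 1 | 1
1 | 1 | 1 | 0 | 0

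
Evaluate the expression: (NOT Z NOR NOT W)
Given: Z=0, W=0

Substituting: (NOT 0 NOR NOT 0)
= 0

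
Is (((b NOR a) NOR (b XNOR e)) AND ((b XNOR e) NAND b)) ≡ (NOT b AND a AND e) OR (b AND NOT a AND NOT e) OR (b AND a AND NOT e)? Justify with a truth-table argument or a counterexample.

Yes, they are equivalent — the two output columns agree on all 8 assignments:
b | a | e | Expression 1 | Expression 2
---------------------------------------
0 | 0 | 0 | 0 | 0
0 | 0 | 1 | 0 | 0
0 | 1 | 0 | 0 | 0
0 | 1 | 1 | 1 | 1
1 | 0 | 0 | 1 | 1
1 | 0 | 1 | 0 | 0
1 | 1 | 0 | 1 | 1
1 | 1 | 1 | 0 | 0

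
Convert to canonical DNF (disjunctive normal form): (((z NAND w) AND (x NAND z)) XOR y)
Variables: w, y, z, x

(NOT w AND NOT y AND NOT z AND NOT x) OR (NOT w AND NOT y AND NOT z AND x) OR (NOT w AND NOT y AND z AND NOT x) OR (NOT w AND y AND z AND x) OR (w AND NOT y AND NOT z AND NOT x) OR (w AND NOT y AND NOT z AND x) OR (w AND y AND z AND NOT x) OR (w AND y AND z AND x)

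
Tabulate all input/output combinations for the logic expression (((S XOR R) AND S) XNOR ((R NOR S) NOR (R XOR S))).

R | S | Output
--------------
0 | 0 | 1
0 | 1 | 0
1 | 0 | 1
1 | 1 | 0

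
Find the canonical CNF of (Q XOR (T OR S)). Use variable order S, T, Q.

(S OR T OR Q) AND (S OR NOT T OR NOT Q) AND (NOT S OR T OR NOT Q) AND (NOT S OR NOT T OR NOT Q)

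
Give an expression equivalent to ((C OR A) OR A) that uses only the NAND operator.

((((C NAND C) NAND (A NAND A)) NAND ((C NAND C) NAND (A NAND A))) NAND (A NAND A))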